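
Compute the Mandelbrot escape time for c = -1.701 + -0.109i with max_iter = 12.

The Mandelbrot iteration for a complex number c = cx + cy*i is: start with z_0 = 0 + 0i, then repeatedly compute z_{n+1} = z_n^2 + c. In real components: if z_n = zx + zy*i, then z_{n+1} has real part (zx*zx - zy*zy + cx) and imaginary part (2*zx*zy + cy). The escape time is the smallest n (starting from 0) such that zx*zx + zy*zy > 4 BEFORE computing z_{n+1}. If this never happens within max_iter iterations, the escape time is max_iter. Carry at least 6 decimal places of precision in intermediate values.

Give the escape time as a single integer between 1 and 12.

Answer: 5

Derivation:
z_0 = 0 + 0i, c = -1.7010 + -0.1090i
Iter 1: z = -1.7010 + -0.1090i, |z|^2 = 2.9053
Iter 2: z = 1.1805 + 0.2618i, |z|^2 = 1.4622
Iter 3: z = -0.3759 + 0.5092i, |z|^2 = 0.4006
Iter 4: z = -1.8189 + -0.4918i, |z|^2 = 3.5504
Iter 5: z = 1.3656 + 1.6801i, |z|^2 = 4.6878
Escaped at iteration 5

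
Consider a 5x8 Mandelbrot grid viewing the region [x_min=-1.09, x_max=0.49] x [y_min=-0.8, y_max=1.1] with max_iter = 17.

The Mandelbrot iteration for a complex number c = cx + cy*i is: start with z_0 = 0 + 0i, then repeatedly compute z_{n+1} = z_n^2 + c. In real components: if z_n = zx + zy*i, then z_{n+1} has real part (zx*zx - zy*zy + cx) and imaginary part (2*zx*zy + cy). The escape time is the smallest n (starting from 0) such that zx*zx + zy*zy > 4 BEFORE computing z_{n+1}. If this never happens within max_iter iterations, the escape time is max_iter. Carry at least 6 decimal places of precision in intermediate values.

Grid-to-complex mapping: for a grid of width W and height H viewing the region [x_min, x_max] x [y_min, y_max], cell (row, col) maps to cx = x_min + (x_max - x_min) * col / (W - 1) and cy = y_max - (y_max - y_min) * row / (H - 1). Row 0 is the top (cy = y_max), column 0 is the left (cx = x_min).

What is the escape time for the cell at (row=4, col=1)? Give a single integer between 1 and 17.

Answer: 17

Derivation:
z_0 = 0 + 0i, c = -0.6950 + 0.0143i
Iter 1: z = -0.6950 + 0.0143i, |z|^2 = 0.4832
Iter 2: z = -0.2122 + -0.0056i, |z|^2 = 0.0451
Iter 3: z = -0.6500 + 0.0166i, |z|^2 = 0.4228
Iter 4: z = -0.2728 + -0.0074i, |z|^2 = 0.0745
Iter 5: z = -0.6207 + 0.0183i, |z|^2 = 0.3855
Iter 6: z = -0.3101 + -0.0084i, |z|^2 = 0.0962
Iter 7: z = -0.5989 + 0.0195i, |z|^2 = 0.3591
Iter 8: z = -0.3367 + -0.0091i, |z|^2 = 0.1135
Iter 9: z = -0.5817 + 0.0204i, |z|^2 = 0.3388
Iter 10: z = -0.3570 + -0.0095i, |z|^2 = 0.1276
Iter 11: z = -0.5676 + 0.0210i, |z|^2 = 0.3226
Iter 12: z = -0.3732 + -0.0096i, |z|^2 = 0.1394
Iter 13: z = -0.5558 + 0.0214i, |z|^2 = 0.3093
Iter 14: z = -0.3866 + -0.0096i, |z|^2 = 0.1495
Iter 15: z = -0.5457 + 0.0217i, |z|^2 = 0.2982
Iter 16: z = -0.3977 + -0.0094i, |z|^2 = 0.1583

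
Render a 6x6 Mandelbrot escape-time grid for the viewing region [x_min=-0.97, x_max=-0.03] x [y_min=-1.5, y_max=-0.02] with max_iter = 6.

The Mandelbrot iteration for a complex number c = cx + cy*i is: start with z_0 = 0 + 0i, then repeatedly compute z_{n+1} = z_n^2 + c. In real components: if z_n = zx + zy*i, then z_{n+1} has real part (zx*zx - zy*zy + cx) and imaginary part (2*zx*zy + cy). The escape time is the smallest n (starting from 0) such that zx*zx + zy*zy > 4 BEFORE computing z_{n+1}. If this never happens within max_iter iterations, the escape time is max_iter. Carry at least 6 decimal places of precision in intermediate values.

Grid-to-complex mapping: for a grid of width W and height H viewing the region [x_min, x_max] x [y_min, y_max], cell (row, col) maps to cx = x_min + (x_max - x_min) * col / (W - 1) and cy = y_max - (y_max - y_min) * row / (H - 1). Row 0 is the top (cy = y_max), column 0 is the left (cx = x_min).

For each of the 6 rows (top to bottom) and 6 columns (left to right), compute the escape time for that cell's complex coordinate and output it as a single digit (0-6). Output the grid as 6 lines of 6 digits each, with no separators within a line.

Answer: 666666
666666
456666
344566
333333
222222

Derivation:
(row=0, col=0): c = -0.9700 + -0.0200i → escape time 6
(row=0, col=1): c = -0.7820 + -0.0200i → escape time 6
(row=0, col=2): c = -0.5940 + -0.0200i → escape time 6
(row=0, col=3): c = -0.4060 + -0.0200i → escape time 6
(row=0, col=4): c = -0.2180 + -0.0200i → escape time 6
(row=0, col=5): c = -0.0300 + -0.0200i → escape time 6
(row=1, col=0): c = -0.9700 + -0.3160i → escape time 6
(row=1, col=1): c = -0.7820 + -0.3160i → escape time 6
(row=1, col=2): c = -0.5940 + -0.3160i → escape time 6
(row=1, col=3): c = -0.4060 + -0.3160i → escape time 6
(row=1, col=4): c = -0.2180 + -0.3160i → escape time 6
(row=1, col=5): c = -0.0300 + -0.3160i → escape time 6
(row=2, col=0): c = -0.9700 + -0.6120i → escape time 4
(row=2, col=1): c = -0.7820 + -0.6120i → escape time 5
(row=2, col=2): c = -0.5940 + -0.6120i → escape time 6
(row=2, col=3): c = -0.4060 + -0.6120i → escape time 6
(row=2, col=4): c = -0.2180 + -0.6120i → escape time 6
(row=2, col=5): c = -0.0300 + -0.6120i → escape time 6
(row=3, col=0): c = -0.9700 + -0.9080i → escape time 3
(row=3, col=1): c = -0.7820 + -0.9080i → escape time 4
(row=3, col=2): c = -0.5940 + -0.9080i → escape time 4
(row=3, col=3): c = -0.4060 + -0.9080i → escape time 5
(row=3, col=4): c = -0.2180 + -0.9080i → escape time 6
(row=3, col=5): c = -0.0300 + -0.9080i → escape time 6
(row=4, col=0): c = -0.9700 + -1.2040i → escape time 3
(row=4, col=1): c = -0.7820 + -1.2040i → escape time 3
(row=4, col=2): c = -0.5940 + -1.2040i → escape time 3
(row=4, col=3): c = -0.4060 + -1.2040i → escape time 3
(row=4, col=4): c = -0.2180 + -1.2040i → escape time 3
(row=4, col=5): c = -0.0300 + -1.2040i → escape time 3
(row=5, col=0): c = -0.9700 + -1.5000i → escape time 2
(row=5, col=1): c = -0.7820 + -1.5000i → escape time 2
(row=5, col=2): c = -0.5940 + -1.5000i → escape time 2
(row=5, col=3): c = -0.4060 + -1.5000i → escape time 2
(row=5, col=4): c = -0.2180 + -1.5000i → escape time 2
(row=5, col=5): c = -0.0300 + -1.5000i → escape time 2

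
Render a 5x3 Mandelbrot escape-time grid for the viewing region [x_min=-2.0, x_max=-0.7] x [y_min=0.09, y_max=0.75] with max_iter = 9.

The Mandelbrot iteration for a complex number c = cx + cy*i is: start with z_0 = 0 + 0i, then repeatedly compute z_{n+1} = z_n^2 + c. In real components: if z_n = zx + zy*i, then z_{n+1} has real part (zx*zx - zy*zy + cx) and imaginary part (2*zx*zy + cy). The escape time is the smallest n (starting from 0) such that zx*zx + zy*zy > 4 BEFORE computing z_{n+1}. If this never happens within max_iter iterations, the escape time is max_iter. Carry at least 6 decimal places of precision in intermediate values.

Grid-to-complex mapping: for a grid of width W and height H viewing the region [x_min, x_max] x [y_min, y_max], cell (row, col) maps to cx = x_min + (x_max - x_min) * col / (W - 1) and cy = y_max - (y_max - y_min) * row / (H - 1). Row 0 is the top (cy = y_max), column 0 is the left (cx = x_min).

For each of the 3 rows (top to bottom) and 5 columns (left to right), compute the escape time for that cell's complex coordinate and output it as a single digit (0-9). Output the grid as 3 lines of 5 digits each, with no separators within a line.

(row=0, col=0): c = -2.0000 + 0.7500i → escape time 1
(row=0, col=1): c = -1.6750 + 0.7500i → escape time 3
(row=0, col=2): c = -1.3500 + 0.7500i → escape time 3
(row=0, col=3): c = -1.0250 + 0.7500i → escape time 3
(row=0, col=4): c = -0.7000 + 0.7500i → escape time 4
(row=1, col=0): c = -2.0000 + 0.4200i → escape time 1
(row=1, col=1): c = -1.6750 + 0.4200i → escape time 3
(row=1, col=2): c = -1.3500 + 0.4200i → escape time 5
(row=1, col=3): c = -1.0250 + 0.4200i → escape time 6
(row=1, col=4): c = -0.7000 + 0.4200i → escape time 9
(row=2, col=0): c = -2.0000 + 0.0900i → escape time 1
(row=2, col=1): c = -1.6750 + 0.0900i → escape time 6
(row=2, col=2): c = -1.3500 + 0.0900i → escape time 9
(row=2, col=3): c = -1.0250 + 0.0900i → escape time 9
(row=2, col=4): c = -0.7000 + 0.0900i → escape time 9

Answer: 13334
13569
16999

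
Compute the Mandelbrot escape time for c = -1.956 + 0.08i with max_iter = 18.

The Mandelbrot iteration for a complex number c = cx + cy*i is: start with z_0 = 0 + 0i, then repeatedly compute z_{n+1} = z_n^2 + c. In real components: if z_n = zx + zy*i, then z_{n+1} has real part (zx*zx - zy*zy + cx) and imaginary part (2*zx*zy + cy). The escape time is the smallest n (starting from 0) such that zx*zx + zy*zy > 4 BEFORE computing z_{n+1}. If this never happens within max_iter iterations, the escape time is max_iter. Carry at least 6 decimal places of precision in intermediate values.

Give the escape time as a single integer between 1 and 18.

Answer: 4

Derivation:
z_0 = 0 + 0i, c = -1.9560 + 0.0800i
Iter 1: z = -1.9560 + 0.0800i, |z|^2 = 3.8323
Iter 2: z = 1.8635 + -0.2330i, |z|^2 = 3.5270
Iter 3: z = 1.4625 + -0.7883i, |z|^2 = 2.7602
Iter 4: z = -0.4385 + -2.2257i, |z|^2 = 5.1458
Escaped at iteration 4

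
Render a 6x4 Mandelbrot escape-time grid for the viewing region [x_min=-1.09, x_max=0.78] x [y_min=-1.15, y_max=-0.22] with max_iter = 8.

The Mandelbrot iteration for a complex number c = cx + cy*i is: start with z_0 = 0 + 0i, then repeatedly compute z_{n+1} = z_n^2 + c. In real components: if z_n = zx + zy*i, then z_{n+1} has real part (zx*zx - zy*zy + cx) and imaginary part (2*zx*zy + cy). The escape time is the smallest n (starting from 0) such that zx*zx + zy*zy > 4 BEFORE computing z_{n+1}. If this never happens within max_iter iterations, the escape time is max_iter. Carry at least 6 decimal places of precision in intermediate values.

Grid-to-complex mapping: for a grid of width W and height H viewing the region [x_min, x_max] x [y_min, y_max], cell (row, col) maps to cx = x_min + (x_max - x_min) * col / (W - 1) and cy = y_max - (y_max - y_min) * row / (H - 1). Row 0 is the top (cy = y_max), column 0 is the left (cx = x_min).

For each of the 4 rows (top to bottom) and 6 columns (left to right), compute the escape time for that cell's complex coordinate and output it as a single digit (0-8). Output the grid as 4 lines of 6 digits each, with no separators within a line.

Answer: 888883
568873
346842
334322

Derivation:
(row=0, col=0): c = -1.0900 + -0.2200i → escape time 8
(row=0, col=1): c = -0.7160 + -0.2200i → escape time 8
(row=0, col=2): c = -0.3420 + -0.2200i → escape time 8
(row=0, col=3): c = 0.0320 + -0.2200i → escape time 8
(row=0, col=4): c = 0.4060 + -0.2200i → escape time 8
(row=0, col=5): c = 0.7800 + -0.2200i → escape time 3
(row=1, col=0): c = -1.0900 + -0.5300i → escape time 5
(row=1, col=1): c = -0.7160 + -0.5300i → escape time 6
(row=1, col=2): c = -0.3420 + -0.5300i → escape time 8
(row=1, col=3): c = 0.0320 + -0.5300i → escape time 8
(row=1, col=4): c = 0.4060 + -0.5300i → escape time 7
(row=1, col=5): c = 0.7800 + -0.5300i → escape time 3
(row=2, col=0): c = -1.0900 + -0.8400i → escape time 3
(row=2, col=1): c = -0.7160 + -0.8400i → escape time 4
(row=2, col=2): c = -0.3420 + -0.8400i → escape time 6
(row=2, col=3): c = 0.0320 + -0.8400i → escape time 8
(row=2, col=4): c = 0.4060 + -0.8400i → escape time 4
(row=2, col=5): c = 0.7800 + -0.8400i → escape time 2
(row=3, col=0): c = -1.0900 + -1.1500i → escape time 3
(row=3, col=1): c = -0.7160 + -1.1500i → escape time 3
(row=3, col=2): c = -0.3420 + -1.1500i → escape time 4
(row=3, col=3): c = 0.0320 + -1.1500i → escape time 3
(row=3, col=4): c = 0.4060 + -1.1500i → escape time 2
(row=3, col=5): c = 0.7800 + -1.1500i → escape time 2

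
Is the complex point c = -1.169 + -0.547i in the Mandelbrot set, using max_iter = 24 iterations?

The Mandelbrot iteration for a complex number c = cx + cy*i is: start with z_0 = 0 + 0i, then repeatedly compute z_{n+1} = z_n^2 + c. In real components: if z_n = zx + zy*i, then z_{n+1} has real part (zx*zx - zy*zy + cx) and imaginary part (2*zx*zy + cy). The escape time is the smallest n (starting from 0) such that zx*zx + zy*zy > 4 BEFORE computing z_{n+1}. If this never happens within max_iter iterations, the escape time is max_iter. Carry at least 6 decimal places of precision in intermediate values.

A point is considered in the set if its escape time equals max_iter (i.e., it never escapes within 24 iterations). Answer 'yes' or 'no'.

Answer: no

Derivation:
z_0 = 0 + 0i, c = -1.1690 + -0.5470i
Iter 1: z = -1.1690 + -0.5470i, |z|^2 = 1.6658
Iter 2: z = -0.1016 + 0.7319i, |z|^2 = 0.5460
Iter 3: z = -1.6943 + -0.6958i, |z|^2 = 3.3549
Iter 4: z = 1.2176 + 1.8108i, |z|^2 = 4.7615
Escaped at iteration 4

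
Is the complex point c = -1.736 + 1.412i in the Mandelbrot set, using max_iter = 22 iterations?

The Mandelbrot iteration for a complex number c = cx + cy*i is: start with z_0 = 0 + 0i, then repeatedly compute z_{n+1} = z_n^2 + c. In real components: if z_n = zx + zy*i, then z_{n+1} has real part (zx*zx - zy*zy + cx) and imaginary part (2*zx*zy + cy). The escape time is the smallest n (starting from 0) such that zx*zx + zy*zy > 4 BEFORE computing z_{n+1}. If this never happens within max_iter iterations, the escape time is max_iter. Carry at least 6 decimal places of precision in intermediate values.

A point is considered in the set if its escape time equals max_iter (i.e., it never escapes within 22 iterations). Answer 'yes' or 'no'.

z_0 = 0 + 0i, c = -1.7360 + 1.4120i
Iter 1: z = -1.7360 + 1.4120i, |z|^2 = 5.0074
Escaped at iteration 1

Answer: no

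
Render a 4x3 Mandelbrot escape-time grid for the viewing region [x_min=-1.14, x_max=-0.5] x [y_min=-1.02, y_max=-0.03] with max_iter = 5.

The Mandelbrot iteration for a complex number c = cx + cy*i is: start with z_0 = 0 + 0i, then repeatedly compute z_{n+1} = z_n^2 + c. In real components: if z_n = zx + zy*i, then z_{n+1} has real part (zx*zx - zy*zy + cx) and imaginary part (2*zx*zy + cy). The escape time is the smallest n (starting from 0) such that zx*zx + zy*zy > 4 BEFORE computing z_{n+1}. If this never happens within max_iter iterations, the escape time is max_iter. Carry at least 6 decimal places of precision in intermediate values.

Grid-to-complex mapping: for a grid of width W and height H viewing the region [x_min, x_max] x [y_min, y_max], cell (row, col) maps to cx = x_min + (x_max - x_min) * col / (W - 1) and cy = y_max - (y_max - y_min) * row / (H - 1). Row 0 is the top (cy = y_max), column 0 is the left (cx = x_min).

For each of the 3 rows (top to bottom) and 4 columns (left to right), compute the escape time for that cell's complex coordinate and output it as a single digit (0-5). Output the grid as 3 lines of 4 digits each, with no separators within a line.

Answer: 5555
5555
3334

Derivation:
(row=0, col=0): c = -1.1400 + -0.0300i → escape time 5
(row=0, col=1): c = -0.9267 + -0.0300i → escape time 5
(row=0, col=2): c = -0.7133 + -0.0300i → escape time 5
(row=0, col=3): c = -0.5000 + -0.0300i → escape time 5
(row=1, col=0): c = -1.1400 + -0.5250i → escape time 5
(row=1, col=1): c = -0.9267 + -0.5250i → escape time 5
(row=1, col=2): c = -0.7133 + -0.5250i → escape time 5
(row=1, col=3): c = -0.5000 + -0.5250i → escape time 5
(row=2, col=0): c = -1.1400 + -1.0200i → escape time 3
(row=2, col=1): c = -0.9267 + -1.0200i → escape time 3
(row=2, col=2): c = -0.7133 + -1.0200i → escape time 3
(row=2, col=3): c = -0.5000 + -1.0200i → escape time 4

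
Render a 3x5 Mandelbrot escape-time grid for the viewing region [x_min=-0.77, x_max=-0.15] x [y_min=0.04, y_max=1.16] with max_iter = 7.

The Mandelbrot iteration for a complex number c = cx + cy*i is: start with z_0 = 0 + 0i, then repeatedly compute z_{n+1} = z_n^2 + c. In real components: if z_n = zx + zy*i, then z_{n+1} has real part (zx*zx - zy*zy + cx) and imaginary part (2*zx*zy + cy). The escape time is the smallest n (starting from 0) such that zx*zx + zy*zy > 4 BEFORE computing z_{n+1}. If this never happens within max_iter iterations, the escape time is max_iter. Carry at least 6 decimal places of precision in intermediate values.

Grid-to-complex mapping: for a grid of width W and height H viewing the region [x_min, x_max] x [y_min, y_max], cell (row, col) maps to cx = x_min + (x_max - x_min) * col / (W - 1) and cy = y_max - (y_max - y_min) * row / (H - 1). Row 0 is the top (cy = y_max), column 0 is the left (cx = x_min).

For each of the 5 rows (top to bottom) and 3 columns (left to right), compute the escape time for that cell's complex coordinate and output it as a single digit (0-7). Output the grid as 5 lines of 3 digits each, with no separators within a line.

Answer: 334
457
577
777
777

Derivation:
(row=0, col=0): c = -0.7700 + 1.1600i → escape time 3
(row=0, col=1): c = -0.4600 + 1.1600i → escape time 3
(row=0, col=2): c = -0.1500 + 1.1600i → escape time 4
(row=1, col=0): c = -0.7700 + 0.8800i → escape time 4
(row=1, col=1): c = -0.4600 + 0.8800i → escape time 5
(row=1, col=2): c = -0.1500 + 0.8800i → escape time 7
(row=2, col=0): c = -0.7700 + 0.6000i → escape time 5
(row=2, col=1): c = -0.4600 + 0.6000i → escape time 7
(row=2, col=2): c = -0.1500 + 0.6000i → escape time 7
(row=3, col=0): c = -0.7700 + 0.3200i → escape time 7
(row=3, col=1): c = -0.4600 + 0.3200i → escape time 7
(row=3, col=2): c = -0.1500 + 0.3200i → escape time 7
(row=4, col=0): c = -0.7700 + 0.0400i → escape time 7
(row=4, col=1): c = -0.4600 + 0.0400i → escape time 7
(row=4, col=2): c = -0.1500 + 0.0400i → escape time 7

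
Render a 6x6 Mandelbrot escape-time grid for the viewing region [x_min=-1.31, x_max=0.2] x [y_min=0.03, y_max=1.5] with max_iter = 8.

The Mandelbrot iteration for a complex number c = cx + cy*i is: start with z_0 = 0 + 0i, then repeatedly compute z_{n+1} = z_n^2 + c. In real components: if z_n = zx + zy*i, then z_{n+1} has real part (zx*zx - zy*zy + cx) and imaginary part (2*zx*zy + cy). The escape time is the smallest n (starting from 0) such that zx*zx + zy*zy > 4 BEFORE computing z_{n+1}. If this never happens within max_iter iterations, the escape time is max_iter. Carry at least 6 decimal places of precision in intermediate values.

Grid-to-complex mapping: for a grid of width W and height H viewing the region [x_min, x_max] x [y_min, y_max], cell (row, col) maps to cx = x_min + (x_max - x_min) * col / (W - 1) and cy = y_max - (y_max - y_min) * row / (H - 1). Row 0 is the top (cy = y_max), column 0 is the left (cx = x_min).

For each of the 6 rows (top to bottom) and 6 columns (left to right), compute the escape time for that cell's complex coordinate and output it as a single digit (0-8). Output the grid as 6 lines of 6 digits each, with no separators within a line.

(row=0, col=0): c = -1.3100 + 1.5000i → escape time 2
(row=0, col=1): c = -1.0080 + 1.5000i → escape time 2
(row=0, col=2): c = -0.7060 + 1.5000i → escape time 2
(row=0, col=3): c = -0.4040 + 1.5000i → escape time 2
(row=0, col=4): c = -0.1020 + 1.5000i → escape time 2
(row=0, col=5): c = 0.2000 + 1.5000i → escape time 2
(row=1, col=0): c = -1.3100 + 1.2060i → escape time 2
(row=1, col=1): c = -1.0080 + 1.2060i → escape time 3
(row=1, col=2): c = -0.7060 + 1.2060i → escape time 3
(row=1, col=3): c = -0.4040 + 1.2060i → escape time 3
(row=1, col=4): c = -0.1020 + 1.2060i → escape time 3
(row=1, col=5): c = 0.2000 + 1.2060i → escape time 2
(row=2, col=0): c = -1.3100 + 0.9120i → escape time 3
(row=2, col=1): c = -1.0080 + 0.9120i → escape time 3
(row=2, col=2): c = -0.7060 + 0.9120i → escape time 4
(row=2, col=3): c = -0.4040 + 0.9120i → escape time 5
(row=2, col=4): c = -0.1020 + 0.9120i → escape time 8
(row=2, col=5): c = 0.2000 + 0.9120i → escape time 4
(row=3, col=0): c = -1.3100 + 0.6180i → escape time 3
(row=3, col=1): c = -1.0080 + 0.6180i → escape time 4
(row=3, col=2): c = -0.7060 + 0.6180i → escape time 6
(row=3, col=3): c = -0.4040 + 0.6180i → escape time 8
(row=3, col=4): c = -0.1020 + 0.6180i → escape time 8
(row=3, col=5): c = 0.2000 + 0.6180i → escape time 8
(row=4, col=0): c = -1.3100 + 0.3240i → escape time 7
(row=4, col=1): c = -1.0080 + 0.3240i → escape time 8
(row=4, col=2): c = -0.7060 + 0.3240i → escape time 8
(row=4, col=3): c = -0.4040 + 0.3240i → escape time 8
(row=4, col=4): c = -0.1020 + 0.3240i → escape time 8
(row=4, col=5): c = 0.2000 + 0.3240i → escape time 8
(row=5, col=0): c = -1.3100 + 0.0300i → escape time 8
(row=5, col=1): c = -1.0080 + 0.0300i → escape time 8
(row=5, col=2): c = -0.7060 + 0.0300i → escape time 8
(row=5, col=3): c = -0.4040 + 0.0300i → escape time 8
(row=5, col=4): c = -0.1020 + 0.0300i → escape time 8
(row=5, col=5): c = 0.2000 + 0.0300i → escape time 8

Answer: 222222
233332
334584
346888
788888
888888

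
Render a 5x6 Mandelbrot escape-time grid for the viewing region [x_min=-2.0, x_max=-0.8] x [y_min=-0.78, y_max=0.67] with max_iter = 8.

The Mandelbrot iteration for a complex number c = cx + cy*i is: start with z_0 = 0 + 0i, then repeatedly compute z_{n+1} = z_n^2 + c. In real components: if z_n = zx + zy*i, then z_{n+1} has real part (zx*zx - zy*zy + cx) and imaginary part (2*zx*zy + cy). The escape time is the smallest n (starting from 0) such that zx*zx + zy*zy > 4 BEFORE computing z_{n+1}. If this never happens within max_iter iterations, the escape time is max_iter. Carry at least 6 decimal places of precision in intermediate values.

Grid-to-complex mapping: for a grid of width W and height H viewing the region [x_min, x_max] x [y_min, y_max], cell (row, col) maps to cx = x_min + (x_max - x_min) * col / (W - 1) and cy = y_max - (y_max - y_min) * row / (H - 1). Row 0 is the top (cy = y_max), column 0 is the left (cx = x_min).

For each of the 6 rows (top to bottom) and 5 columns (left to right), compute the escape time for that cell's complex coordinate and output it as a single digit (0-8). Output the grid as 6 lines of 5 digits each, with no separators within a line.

(row=0, col=0): c = -2.0000 + 0.6700i → escape time 1
(row=0, col=1): c = -1.7000 + 0.6700i → escape time 3
(row=0, col=2): c = -1.4000 + 0.6700i → escape time 3
(row=0, col=3): c = -1.1000 + 0.6700i → escape time 3
(row=0, col=4): c = -0.8000 + 0.6700i → escape time 5
(row=1, col=0): c = -2.0000 + 0.3800i → escape time 1
(row=1, col=1): c = -1.7000 + 0.3800i → escape time 3
(row=1, col=2): c = -1.4000 + 0.3800i → escape time 5
(row=1, col=3): c = -1.1000 + 0.3800i → escape time 7
(row=1, col=4): c = -0.8000 + 0.3800i → escape time 8
(row=2, col=0): c = -2.0000 + 0.0900i → escape time 1
(row=2, col=1): c = -1.7000 + 0.0900i → escape time 6
(row=2, col=2): c = -1.4000 + 0.0900i → escape time 8
(row=2, col=3): c = -1.1000 + 0.0900i → escape time 8
(row=2, col=4): c = -0.8000 + 0.0900i → escape time 8
(row=3, col=0): c = -2.0000 + -0.2000i → escape time 1
(row=3, col=1): c = -1.7000 + -0.2000i → escape time 4
(row=3, col=2): c = -1.4000 + -0.2000i → escape time 6
(row=3, col=3): c = -1.1000 + -0.2000i → escape time 8
(row=3, col=4): c = -0.8000 + -0.2000i → escape time 8
(row=4, col=0): c = -2.0000 + -0.4900i → escape time 1
(row=4, col=1): c = -1.7000 + -0.4900i → escape time 3
(row=4, col=2): c = -1.4000 + -0.4900i → escape time 3
(row=4, col=3): c = -1.1000 + -0.4900i → escape time 5
(row=4, col=4): c = -0.8000 + -0.4900i → escape time 6
(row=5, col=0): c = -2.0000 + -0.7800i → escape time 1
(row=5, col=1): c = -1.7000 + -0.7800i → escape time 3
(row=5, col=2): c = -1.4000 + -0.7800i → escape time 3
(row=5, col=3): c = -1.1000 + -0.7800i → escape time 3
(row=5, col=4): c = -0.8000 + -0.7800i → escape time 4

Answer: 13335
13578
16888
14688
13356
13334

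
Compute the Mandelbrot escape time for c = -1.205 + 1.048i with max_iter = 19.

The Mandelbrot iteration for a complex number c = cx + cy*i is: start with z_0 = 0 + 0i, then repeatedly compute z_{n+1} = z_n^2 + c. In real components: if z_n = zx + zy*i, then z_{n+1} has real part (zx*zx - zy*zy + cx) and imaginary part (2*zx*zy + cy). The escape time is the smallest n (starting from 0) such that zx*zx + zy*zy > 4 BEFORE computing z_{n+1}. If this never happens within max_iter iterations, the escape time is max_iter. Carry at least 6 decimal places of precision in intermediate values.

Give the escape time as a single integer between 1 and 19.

z_0 = 0 + 0i, c = -1.2050 + 1.0480i
Iter 1: z = -1.2050 + 1.0480i, |z|^2 = 2.5503
Iter 2: z = -0.8513 + -1.4777i, |z|^2 = 2.9082
Iter 3: z = -2.6639 + 3.5638i, |z|^2 = 19.7971
Escaped at iteration 3

Answer: 3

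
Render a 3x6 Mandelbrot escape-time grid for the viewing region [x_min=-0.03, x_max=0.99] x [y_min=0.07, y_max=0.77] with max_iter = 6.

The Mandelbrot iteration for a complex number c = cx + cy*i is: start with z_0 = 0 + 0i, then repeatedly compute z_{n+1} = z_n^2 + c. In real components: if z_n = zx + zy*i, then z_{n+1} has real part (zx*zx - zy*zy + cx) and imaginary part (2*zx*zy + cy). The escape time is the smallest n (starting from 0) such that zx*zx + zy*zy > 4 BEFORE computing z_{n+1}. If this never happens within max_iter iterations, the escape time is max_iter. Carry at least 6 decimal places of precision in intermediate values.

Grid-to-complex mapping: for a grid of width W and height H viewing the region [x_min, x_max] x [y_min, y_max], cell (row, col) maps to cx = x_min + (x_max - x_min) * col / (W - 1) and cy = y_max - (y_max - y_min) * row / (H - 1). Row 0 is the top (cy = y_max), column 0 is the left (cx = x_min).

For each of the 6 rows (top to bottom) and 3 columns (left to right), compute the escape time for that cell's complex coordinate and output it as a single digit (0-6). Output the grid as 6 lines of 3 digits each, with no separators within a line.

(row=0, col=0): c = -0.0300 + 0.7700i → escape time 6
(row=0, col=1): c = 0.4800 + 0.7700i → escape time 3
(row=0, col=2): c = 0.9900 + 0.7700i → escape time 2
(row=1, col=0): c = -0.0300 + 0.6300i → escape time 6
(row=1, col=1): c = 0.4800 + 0.6300i → escape time 4
(row=1, col=2): c = 0.9900 + 0.6300i → escape time 2
(row=2, col=0): c = -0.0300 + 0.4900i → escape time 6
(row=2, col=1): c = 0.4800 + 0.4900i → escape time 5
(row=2, col=2): c = 0.9900 + 0.4900i → escape time 2
(row=3, col=0): c = -0.0300 + 0.3500i → escape time 6
(row=3, col=1): c = 0.4800 + 0.3500i → escape time 6
(row=3, col=2): c = 0.9900 + 0.3500i → escape time 2
(row=4, col=0): c = -0.0300 + 0.2100i → escape time 6
(row=4, col=1): c = 0.4800 + 0.2100i → escape time 6
(row=4, col=2): c = 0.9900 + 0.2100i → escape time 2
(row=5, col=0): c = -0.0300 + 0.0700i → escape time 6
(row=5, col=1): c = 0.4800 + 0.0700i → escape time 5
(row=5, col=2): c = 0.9900 + 0.0700i → escape time 3

Answer: 632
642
652
662
662
653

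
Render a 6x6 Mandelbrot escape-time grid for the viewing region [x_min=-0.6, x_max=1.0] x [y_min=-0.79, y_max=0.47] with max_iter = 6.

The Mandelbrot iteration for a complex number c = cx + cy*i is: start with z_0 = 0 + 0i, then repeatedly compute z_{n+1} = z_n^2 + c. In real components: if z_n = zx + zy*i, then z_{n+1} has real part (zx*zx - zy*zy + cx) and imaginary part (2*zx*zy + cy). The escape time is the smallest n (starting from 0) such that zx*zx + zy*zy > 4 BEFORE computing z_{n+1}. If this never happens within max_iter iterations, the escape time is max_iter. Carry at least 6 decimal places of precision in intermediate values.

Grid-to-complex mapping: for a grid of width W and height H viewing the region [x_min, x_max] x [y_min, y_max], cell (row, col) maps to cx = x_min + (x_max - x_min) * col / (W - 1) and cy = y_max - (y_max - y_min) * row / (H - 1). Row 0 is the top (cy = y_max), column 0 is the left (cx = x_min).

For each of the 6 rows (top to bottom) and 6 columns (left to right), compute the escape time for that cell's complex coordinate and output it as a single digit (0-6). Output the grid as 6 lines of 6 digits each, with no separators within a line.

(row=0, col=0): c = -0.6000 + 0.4700i → escape time 6
(row=0, col=1): c = -0.2800 + 0.4700i → escape time 6
(row=0, col=2): c = 0.0400 + 0.4700i → escape time 6
(row=0, col=3): c = 0.3600 + 0.4700i → escape time 6
(row=0, col=4): c = 0.6800 + 0.4700i → escape time 3
(row=0, col=5): c = 1.0000 + 0.4700i → escape time 2
(row=1, col=0): c = -0.6000 + 0.2180i → escape time 6
(row=1, col=1): c = -0.2800 + 0.2180i → escape time 6
(row=1, col=2): c = 0.0400 + 0.2180i → escape time 6
(row=1, col=3): c = 0.3600 + 0.2180i → escape time 6
(row=1, col=4): c = 0.6800 + 0.2180i → escape time 3
(row=1, col=5): c = 1.0000 + 0.2180i → escape time 2
(row=2, col=0): c = -0.6000 + -0.0340i → escape time 6
(row=2, col=1): c = -0.2800 + -0.0340i → escape time 6
(row=2, col=2): c = 0.0400 + -0.0340i → escape time 6
(row=2, col=3): c = 0.3600 + -0.0340i → escape time 6
(row=2, col=4): c = 0.6800 + -0.0340i → escape time 4
(row=2, col=5): c = 1.0000 + -0.0340i → escape time 2
(row=3, col=0): c = -0.6000 + -0.2860i → escape time 6
(row=3, col=1): c = -0.2800 + -0.2860i → escape time 6
(row=3, col=2): c = 0.0400 + -0.2860i → escape time 6
(row=3, col=3): c = 0.3600 + -0.2860i → escape time 6
(row=3, col=4): c = 0.6800 + -0.2860i → escape time 3
(row=3, col=5): c = 1.0000 + -0.2860i → escape time 2
(row=4, col=0): c = -0.6000 + -0.5380i → escape time 6
(row=4, col=1): c = -0.2800 + -0.5380i → escape time 6
(row=4, col=2): c = 0.0400 + -0.5380i → escape time 6
(row=4, col=3): c = 0.3600 + -0.5380i → escape time 6
(row=4, col=4): c = 0.6800 + -0.5380i → escape time 3
(row=4, col=5): c = 1.0000 + -0.5380i → escape time 2
(row=5, col=0): c = -0.6000 + -0.7900i → escape time 4
(row=5, col=1): c = -0.2800 + -0.7900i → escape time 6
(row=5, col=2): c = 0.0400 + -0.7900i → escape time 6
(row=5, col=3): c = 0.3600 + -0.7900i → escape time 4
(row=5, col=4): c = 0.6800 + -0.7900i → escape time 3
(row=5, col=5): c = 1.0000 + -0.7900i → escape time 2

Answer: 666632
666632
666642
666632
666632
466432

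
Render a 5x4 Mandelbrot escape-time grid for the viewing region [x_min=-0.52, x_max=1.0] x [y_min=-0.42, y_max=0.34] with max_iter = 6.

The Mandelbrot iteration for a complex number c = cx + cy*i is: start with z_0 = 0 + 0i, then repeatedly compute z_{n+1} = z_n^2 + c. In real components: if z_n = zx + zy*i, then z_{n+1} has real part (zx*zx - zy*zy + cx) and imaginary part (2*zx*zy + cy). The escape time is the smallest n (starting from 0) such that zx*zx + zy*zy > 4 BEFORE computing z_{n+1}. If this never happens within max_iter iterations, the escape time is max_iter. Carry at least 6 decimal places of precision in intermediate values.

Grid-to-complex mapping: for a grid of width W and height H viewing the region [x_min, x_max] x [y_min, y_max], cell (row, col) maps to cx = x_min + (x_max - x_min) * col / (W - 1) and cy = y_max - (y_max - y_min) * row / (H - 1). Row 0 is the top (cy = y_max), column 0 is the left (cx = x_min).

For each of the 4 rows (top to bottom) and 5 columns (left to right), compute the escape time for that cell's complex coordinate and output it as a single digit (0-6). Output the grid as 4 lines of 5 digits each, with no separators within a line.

(row=0, col=0): c = -0.5200 + 0.3400i → escape time 6
(row=0, col=1): c = -0.1400 + 0.3400i → escape time 6
(row=0, col=2): c = 0.2400 + 0.3400i → escape time 6
(row=0, col=3): c = 0.6200 + 0.3400i → escape time 4
(row=0, col=4): c = 1.0000 + 0.3400i → escape time 2
(row=1, col=0): c = -0.5200 + 0.0867i → escape time 6
(row=1, col=1): c = -0.1400 + 0.0867i → escape time 6
(row=1, col=2): c = 0.2400 + 0.0867i → escape time 6
(row=1, col=3): c = 0.6200 + 0.0867i → escape time 4
(row=1, col=4): c = 1.0000 + 0.0867i → escape time 2
(row=2, col=0): c = -0.5200 + -0.1667i → escape time 6
(row=2, col=1): c = -0.1400 + -0.1667i → escape time 6
(row=2, col=2): c = 0.2400 + -0.1667i → escape time 6
(row=2, col=3): c = 0.6200 + -0.1667i → escape time 4
(row=2, col=4): c = 1.0000 + -0.1667i → escape time 2
(row=3, col=0): c = -0.5200 + -0.4200i → escape time 6
(row=3, col=1): c = -0.1400 + -0.4200i → escape time 6
(row=3, col=2): c = 0.2400 + -0.4200i → escape time 6
(row=3, col=3): c = 0.6200 + -0.4200i → escape time 3
(row=3, col=4): c = 1.0000 + -0.4200i → escape time 2

Answer: 66642
66642
66642
66632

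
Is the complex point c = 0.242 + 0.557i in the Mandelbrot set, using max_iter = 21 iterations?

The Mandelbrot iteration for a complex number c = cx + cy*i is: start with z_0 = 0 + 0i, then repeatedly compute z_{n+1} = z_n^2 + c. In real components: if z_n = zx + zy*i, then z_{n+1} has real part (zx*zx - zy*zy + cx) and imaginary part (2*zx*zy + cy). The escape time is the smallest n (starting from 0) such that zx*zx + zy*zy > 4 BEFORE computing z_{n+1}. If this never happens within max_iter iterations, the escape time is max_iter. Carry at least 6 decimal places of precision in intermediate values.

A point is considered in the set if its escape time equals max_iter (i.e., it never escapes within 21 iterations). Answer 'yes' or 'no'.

Answer: yes

Derivation:
z_0 = 0 + 0i, c = 0.2420 + 0.5570i
Iter 1: z = 0.2420 + 0.5570i, |z|^2 = 0.3688
Iter 2: z = -0.0097 + 0.8266i, |z|^2 = 0.6833
Iter 3: z = -0.4412 + 0.5410i, |z|^2 = 0.4873
Iter 4: z = 0.1439 + 0.0797i, |z|^2 = 0.0271
Iter 5: z = 0.2564 + 0.5799i, |z|^2 = 0.4021
Iter 6: z = -0.0286 + 0.8544i, |z|^2 = 0.7308
Iter 7: z = -0.4871 + 0.5081i, |z|^2 = 0.4955
Iter 8: z = 0.2211 + 0.0620i, |z|^2 = 0.0527
Iter 9: z = 0.2870 + 0.5844i, |z|^2 = 0.4239
Iter 10: z = -0.0171 + 0.8925i, |z|^2 = 0.7968
Iter 11: z = -0.5543 + 0.5264i, |z|^2 = 0.5843
Iter 12: z = 0.2721 + -0.0265i, |z|^2 = 0.0747
Iter 13: z = 0.3153 + 0.5426i, |z|^2 = 0.3938
Iter 14: z = 0.0471 + 0.8992i, |z|^2 = 0.8107
Iter 15: z = -0.5643 + 0.6416i, |z|^2 = 0.7301
Iter 16: z = 0.1487 + -0.1671i, |z|^2 = 0.0501
Iter 17: z = 0.2362 + 0.5073i, |z|^2 = 0.3131
Iter 18: z = 0.0404 + 0.7966i, |z|^2 = 0.6363
Iter 19: z = -0.3910 + 0.6214i, |z|^2 = 0.5391
Iter 20: z = 0.0087 + 0.0710i, |z|^2 = 0.0051
Did not escape in 21 iterations → in set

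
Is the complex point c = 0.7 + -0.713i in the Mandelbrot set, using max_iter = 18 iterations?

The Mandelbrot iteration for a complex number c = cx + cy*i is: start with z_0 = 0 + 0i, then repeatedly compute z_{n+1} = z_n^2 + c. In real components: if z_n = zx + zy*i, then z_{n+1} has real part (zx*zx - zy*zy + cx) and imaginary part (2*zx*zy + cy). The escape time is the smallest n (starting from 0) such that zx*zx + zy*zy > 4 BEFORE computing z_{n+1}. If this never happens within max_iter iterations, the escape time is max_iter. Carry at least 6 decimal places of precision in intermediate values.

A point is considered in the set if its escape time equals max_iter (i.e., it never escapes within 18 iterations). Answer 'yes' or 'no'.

Answer: no

Derivation:
z_0 = 0 + 0i, c = 0.7000 + -0.7130i
Iter 1: z = 0.7000 + -0.7130i, |z|^2 = 0.9984
Iter 2: z = 0.6816 + -1.7112i, |z|^2 = 3.3928
Iter 3: z = -1.7636 + -3.0458i, |z|^2 = 12.3872
Escaped at iteration 3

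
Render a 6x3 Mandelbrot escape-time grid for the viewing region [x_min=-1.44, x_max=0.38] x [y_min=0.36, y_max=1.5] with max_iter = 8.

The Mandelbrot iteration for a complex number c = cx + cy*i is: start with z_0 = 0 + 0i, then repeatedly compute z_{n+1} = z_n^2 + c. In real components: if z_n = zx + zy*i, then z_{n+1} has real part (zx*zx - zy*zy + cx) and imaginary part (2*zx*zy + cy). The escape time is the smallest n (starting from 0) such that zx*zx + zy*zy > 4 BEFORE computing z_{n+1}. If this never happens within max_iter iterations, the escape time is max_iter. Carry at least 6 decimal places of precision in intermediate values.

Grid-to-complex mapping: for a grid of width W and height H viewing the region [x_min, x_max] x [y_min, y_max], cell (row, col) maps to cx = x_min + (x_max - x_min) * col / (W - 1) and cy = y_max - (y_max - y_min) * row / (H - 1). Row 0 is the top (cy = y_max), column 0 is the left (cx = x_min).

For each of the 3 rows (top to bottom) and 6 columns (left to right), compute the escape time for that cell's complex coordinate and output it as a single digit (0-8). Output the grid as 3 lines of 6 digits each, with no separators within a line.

Answer: 122222
334573
588888

Derivation:
(row=0, col=0): c = -1.4400 + 1.5000i → escape time 1
(row=0, col=1): c = -1.0760 + 1.5000i → escape time 2
(row=0, col=2): c = -0.7120 + 1.5000i → escape time 2
(row=0, col=3): c = -0.3480 + 1.5000i → escape time 2
(row=0, col=4): c = 0.0160 + 1.5000i → escape time 2
(row=0, col=5): c = 0.3800 + 1.5000i → escape time 2
(row=1, col=0): c = -1.4400 + 0.9300i → escape time 3
(row=1, col=1): c = -1.0760 + 0.9300i → escape time 3
(row=1, col=2): c = -0.7120 + 0.9300i → escape time 4
(row=1, col=3): c = -0.3480 + 0.9300i → escape time 5
(row=1, col=4): c = 0.0160 + 0.9300i → escape time 7
(row=1, col=5): c = 0.3800 + 0.9300i → escape time 3
(row=2, col=0): c = -1.4400 + 0.3600i → escape time 5
(row=2, col=1): c = -1.0760 + 0.3600i → escape time 8
(row=2, col=2): c = -0.7120 + 0.3600i → escape time 8
(row=2, col=3): c = -0.3480 + 0.3600i → escape time 8
(row=2, col=4): c = 0.0160 + 0.3600i → escape time 8
(row=2, col=5): c = 0.3800 + 0.3600i → escape time 8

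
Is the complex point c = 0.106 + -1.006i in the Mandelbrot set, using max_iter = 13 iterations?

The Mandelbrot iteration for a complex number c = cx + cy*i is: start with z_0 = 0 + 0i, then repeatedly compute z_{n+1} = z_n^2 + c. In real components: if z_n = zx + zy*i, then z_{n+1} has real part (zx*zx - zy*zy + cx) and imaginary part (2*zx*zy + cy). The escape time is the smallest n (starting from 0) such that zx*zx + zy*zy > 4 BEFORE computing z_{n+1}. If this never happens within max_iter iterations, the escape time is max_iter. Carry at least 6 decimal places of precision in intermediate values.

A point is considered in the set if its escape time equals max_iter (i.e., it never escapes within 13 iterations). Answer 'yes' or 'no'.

Answer: no

Derivation:
z_0 = 0 + 0i, c = 0.1060 + -1.0060i
Iter 1: z = 0.1060 + -1.0060i, |z|^2 = 1.0233
Iter 2: z = -0.8948 + -1.2193i, |z|^2 = 2.2873
Iter 3: z = -0.5800 + 1.1760i, |z|^2 = 1.7193
Iter 4: z = -0.9406 + -2.3701i, |z|^2 = 6.5020
Escaped at iteration 4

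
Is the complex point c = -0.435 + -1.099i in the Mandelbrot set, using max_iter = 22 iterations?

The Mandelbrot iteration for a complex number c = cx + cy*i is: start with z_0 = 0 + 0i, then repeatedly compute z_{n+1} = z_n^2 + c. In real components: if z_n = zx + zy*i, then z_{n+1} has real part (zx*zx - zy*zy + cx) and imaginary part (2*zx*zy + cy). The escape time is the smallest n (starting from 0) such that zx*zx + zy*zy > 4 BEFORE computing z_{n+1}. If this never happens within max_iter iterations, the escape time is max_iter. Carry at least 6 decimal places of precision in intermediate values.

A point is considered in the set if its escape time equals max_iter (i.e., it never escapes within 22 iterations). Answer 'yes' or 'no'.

z_0 = 0 + 0i, c = -0.4350 + -1.0990i
Iter 1: z = -0.4350 + -1.0990i, |z|^2 = 1.3970
Iter 2: z = -1.4536 + -0.1429i, |z|^2 = 2.1333
Iter 3: z = 1.6575 + -0.6837i, |z|^2 = 3.2146
Iter 4: z = 1.8448 + -3.3653i, |z|^2 = 14.7285
Escaped at iteration 4

Answer: no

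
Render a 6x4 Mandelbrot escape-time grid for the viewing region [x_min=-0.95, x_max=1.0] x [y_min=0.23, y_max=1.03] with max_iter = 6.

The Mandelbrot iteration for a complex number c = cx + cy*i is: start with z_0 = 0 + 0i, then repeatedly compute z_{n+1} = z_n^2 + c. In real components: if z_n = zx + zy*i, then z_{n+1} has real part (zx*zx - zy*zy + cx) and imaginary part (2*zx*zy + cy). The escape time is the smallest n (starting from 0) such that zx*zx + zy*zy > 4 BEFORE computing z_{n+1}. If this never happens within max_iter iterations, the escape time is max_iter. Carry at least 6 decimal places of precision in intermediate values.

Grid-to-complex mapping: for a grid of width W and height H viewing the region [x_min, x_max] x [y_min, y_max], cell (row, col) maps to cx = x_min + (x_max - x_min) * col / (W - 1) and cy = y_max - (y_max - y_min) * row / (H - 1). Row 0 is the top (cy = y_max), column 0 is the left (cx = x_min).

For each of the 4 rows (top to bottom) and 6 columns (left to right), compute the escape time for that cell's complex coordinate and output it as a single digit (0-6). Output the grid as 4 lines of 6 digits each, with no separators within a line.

(row=0, col=0): c = -0.9500 + 1.0300i → escape time 3
(row=0, col=1): c = -0.5600 + 1.0300i → escape time 4
(row=0, col=2): c = -0.1700 + 1.0300i → escape time 6
(row=0, col=3): c = 0.2200 + 1.0300i → escape time 4
(row=0, col=4): c = 0.6100 + 1.0300i → escape time 2
(row=0, col=5): c = 1.0000 + 1.0300i → escape time 2
(row=1, col=0): c = -0.9500 + 0.7633i → escape time 4
(row=1, col=1): c = -0.5600 + 0.7633i → escape time 6
(row=1, col=2): c = -0.1700 + 0.7633i → escape time 6
(row=1, col=3): c = 0.2200 + 0.7633i → escape time 5
(row=1, col=4): c = 0.6100 + 0.7633i → escape time 3
(row=1, col=5): c = 1.0000 + 0.7633i → escape time 2
(row=2, col=0): c = -0.9500 + 0.4967i → escape time 5
(row=2, col=1): c = -0.5600 + 0.4967i → escape time 6
(row=2, col=2): c = -0.1700 + 0.4967i → escape time 6
(row=2, col=3): c = 0.2200 + 0.4967i → escape time 6
(row=2, col=4): c = 0.6100 + 0.4967i → escape time 3
(row=2, col=5): c = 1.0000 + 0.4967i → escape time 2
(row=3, col=0): c = -0.9500 + 0.2300i → escape time 6
(row=3, col=1): c = -0.5600 + 0.2300i → escape time 6
(row=3, col=2): c = -0.1700 + 0.2300i → escape time 6
(row=3, col=3): c = 0.2200 + 0.2300i → escape time 6
(row=3, col=4): c = 0.6100 + 0.2300i → escape time 4
(row=3, col=5): c = 1.0000 + 0.2300i → escape time 2

Answer: 346422
466532
566632
666642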